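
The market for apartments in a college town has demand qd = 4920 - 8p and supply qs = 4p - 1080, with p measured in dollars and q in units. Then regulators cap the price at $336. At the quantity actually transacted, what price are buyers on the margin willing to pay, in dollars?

In a free market, 4920 - 8p = 4p - 1080 gives the equilibrium p* = 500, q* = 920.
Because the ceiling (336) lies below the market-clearing price, it is binding.
At p = 336: qd = 4920 - 8·336 = 2232 and qs = 4·336 - 1080 = 264.
Only 264 units reach the market. On the demand curve, the marginal buyer's willingness to pay at q = 264 is (4920 - 264)/8 = 582.

582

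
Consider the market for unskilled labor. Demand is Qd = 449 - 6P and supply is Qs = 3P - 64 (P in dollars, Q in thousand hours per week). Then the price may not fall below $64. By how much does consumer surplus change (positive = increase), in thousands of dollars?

-602

In a free market, 449 - 6P = 3P - 64 gives the equilibrium P* = 57, Q* = 107.
Because the floor (64) lies above the market-clearing price, it is binding.
At P = 64: Qd = 449 - 6·64 = 65 and Qs = 3·64 - 64 = 128.
Consumer surplus without the control is ½ · (449/6 - 57) · 107 = 11449/12.
With the floor, consumers buy 65 units at 64, so CS = ½ · (449/6 - 64) · 65 = 4225/12.
Change in consumer surplus = 4225/12 - 11449/12 = -602.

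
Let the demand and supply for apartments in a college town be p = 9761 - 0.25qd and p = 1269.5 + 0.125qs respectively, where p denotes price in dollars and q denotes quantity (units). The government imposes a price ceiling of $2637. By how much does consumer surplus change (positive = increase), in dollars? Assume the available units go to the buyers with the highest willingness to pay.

Rearranging demand gives qd = 39044 - 4p; rearranging supply gives qs = 8p - 10156. Without the control the market clears where 39044 - 4p = 8p - 10156, i.e. p* = 4100 and q* = 22644.
Because the ceiling (2637) lies below the market-clearing price, it is binding.
At p = 2637: qd = 39044 - 4·2637 = 28496 and qs = 8·2637 - 10156 = 10940.
Consumer surplus without the control is ½ · (9761 - 4100) · 22644 = 64093842.
With the ceiling, 10940 units are sold at 2637 (assume they go to the highest-value buyers). The demand price at q = 10940 is 7026, so CS = ½ · [(9761 - 2637) + (7026 - 2637)] · 10940 = 62976110.
Change in consumer surplus = 62976110 - 64093842 = -1117732.

-1117732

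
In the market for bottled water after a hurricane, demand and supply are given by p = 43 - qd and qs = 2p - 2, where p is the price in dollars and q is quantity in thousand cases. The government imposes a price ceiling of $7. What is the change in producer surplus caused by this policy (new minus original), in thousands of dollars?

-160

Rearranging demand gives qd = 43 - p. Equilibrium: 43 - p = 2p - 2, so 45 = 3p and p* = 15, q* = 28.
Since 7 < 15, the ceiling is binding.
At p = 7: qd = 43 - 7 = 36 and qs = 2·7 - 2 = 12.
Producer surplus without the control is ½ · (15 - 1) · 28 = 196.
With the ceiling, producers sell 12 units at 7, so PS = ½ · (7 - 1) · 12 = 36.
Change in producer surplus = 36 - 196 = -160.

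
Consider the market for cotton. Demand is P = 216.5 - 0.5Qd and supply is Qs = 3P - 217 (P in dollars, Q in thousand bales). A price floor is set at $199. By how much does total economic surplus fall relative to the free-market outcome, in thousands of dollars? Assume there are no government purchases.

7935

Rearranging demand gives Qd = 433 - 2P. Setting quantity demanded equal to quantity supplied, 433 - 2P = 3P - 217, gives P* = 130 and Q* = 173.
Because the floor (199) lies above the market-clearing price, it is binding.
At P = 199: Qd = 433 - 2·199 = 35 and Qs = 3·199 - 217 = 380.
Quantity traded falls to 35. At Q = 35 the demand price is (433 - 35)/2 = 199 and the supply price is (217 + 35)/3 = 84.
Deadweight loss = ½ · (199 - 84) · (173 - 35) = ½ · 115 · 138 = 7935.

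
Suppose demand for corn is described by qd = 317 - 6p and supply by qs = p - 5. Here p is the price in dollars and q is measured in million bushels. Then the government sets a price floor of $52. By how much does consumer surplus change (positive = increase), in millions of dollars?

-138

Equilibrium: 317 - 6p = p - 5, so 322 = 7p and p* = 46, q* = 41.
Since 52 > 46, the floor is binding.
At p = 52: qd = 317 - 6·52 = 5 and qs = 52 - 5 = 47.
Consumer surplus without the control is ½ · (317/6 - 46) · 41 = 1681/12.
With the floor, consumers buy 5 units at 52, so CS = ½ · (317/6 - 52) · 5 = 25/12.
Change in consumer surplus = 25/12 - 1681/12 = -138.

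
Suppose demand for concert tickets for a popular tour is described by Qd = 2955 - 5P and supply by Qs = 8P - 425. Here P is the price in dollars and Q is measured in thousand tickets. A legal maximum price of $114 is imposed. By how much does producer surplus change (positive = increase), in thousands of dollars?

-156366

Without the control the market clears where 2955 - 5P = 8P - 425, i.e. P* = 260 and Q* = 1655.
The ceiling of 114 is below the equilibrium price 260, so it binds.
At P = 114: Qd = 2955 - 5·114 = 2385 and Qs = 8·114 - 425 = 487.
Producer surplus without the control is ½ · (260 - 53.125) · 1655 = 171189.0625.
With the ceiling, producers sell 487 units at 114, so PS = ½ · (114 - 53.125) · 487 = 14823.0625.
Change in producer surplus = 14823.0625 - 171189.0625 = -156366.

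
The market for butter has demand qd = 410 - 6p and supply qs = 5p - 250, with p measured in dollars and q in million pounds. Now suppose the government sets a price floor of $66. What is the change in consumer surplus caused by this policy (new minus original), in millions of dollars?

Without the control the market clears where 410 - 6p = 5p - 250, i.e. p* = 60 and q* = 50.
Because the floor (66) lies above the market-clearing price, it is binding.
At p = 66: qd = 410 - 6·66 = 14 and qs = 5·66 - 250 = 80.
Consumer surplus without the control is ½ · (205/3 - 60) · 50 = 625/3.
With the floor, consumers buy 14 units at 66, so CS = ½ · (205/3 - 66) · 14 = 49/3.
Change in consumer surplus = 49/3 - 625/3 = -192.

-192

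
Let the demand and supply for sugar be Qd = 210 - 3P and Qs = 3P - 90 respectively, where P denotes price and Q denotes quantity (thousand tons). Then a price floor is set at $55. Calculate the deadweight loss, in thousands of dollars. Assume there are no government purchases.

Equilibrium: 210 - 3P = 3P - 90, so 300 = 6P and P* = 50, Q* = 60.
The floor of 55 is above the equilibrium price 50, so it binds.
At P = 55: Qd = 210 - 3·55 = 45 and Qs = 3·55 - 90 = 75.
Quantity traded falls to 45. At Q = 45 the demand price is (210 - 45)/3 = 55 and the supply price is (90 + 45)/3 = 45.
Deadweight loss = ½ · (55 - 45) · (60 - 45) = ½ · 10 · 15 = 75.

75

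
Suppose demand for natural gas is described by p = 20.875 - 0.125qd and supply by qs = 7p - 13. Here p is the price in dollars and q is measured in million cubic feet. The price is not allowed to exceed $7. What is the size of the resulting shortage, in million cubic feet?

75

Rearranging demand gives qd = 167 - 8p. Setting quantity demanded equal to quantity supplied, 167 - 8p = 7p - 13, gives p* = 12 and q* = 71.
Because the ceiling (7) lies below the market-clearing price, it is binding.
At p = 7: qd = 167 - 8·7 = 111 and qs = 7·7 - 13 = 36.
Shortage = qd - qs = 111 - 36 = 75.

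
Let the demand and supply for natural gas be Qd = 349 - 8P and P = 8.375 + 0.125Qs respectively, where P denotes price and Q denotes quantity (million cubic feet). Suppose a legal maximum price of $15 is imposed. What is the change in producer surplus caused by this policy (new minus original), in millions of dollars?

Rearranging supply gives Qs = 8P - 67. Equilibrium: 349 - 8P = 8P - 67, so 416 = 16P and P* = 26, Q* = 141.
Since 15 < 26, the ceiling is binding.
At P = 15: Qd = 349 - 8·15 = 229 and Qs = 8·15 - 67 = 53.
Producer surplus without the control is ½ · (26 - 8.375) · 141 = 1242.5625.
With the ceiling, producers sell 53 units at 15, so PS = ½ · (15 - 8.375) · 53 = 175.5625.
Change in producer surplus = 175.5625 - 1242.5625 = -1067.

-1067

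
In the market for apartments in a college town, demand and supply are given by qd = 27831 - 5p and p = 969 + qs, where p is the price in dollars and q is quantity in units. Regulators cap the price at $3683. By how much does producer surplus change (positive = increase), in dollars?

Rearranging supply gives qs = p - 969. In a free market, 27831 - 5p = p - 969 gives the equilibrium p* = 4800, q* = 3831.
Because the ceiling (3683) lies below the market-clearing price, it is binding.
At p = 3683: qd = 27831 - 5·3683 = 9416 and qs = 3683 - 969 = 2714.
Producer surplus without the control is ½ · (4800 - 969) · 3831 = 7338280.5.
With the ceiling, producers sell 2714 units at 3683, so PS = ½ · (3683 - 969) · 2714 = 3682898.
Change in producer surplus = 3682898 - 7338280.5 = -3655382.5.

-3655382.5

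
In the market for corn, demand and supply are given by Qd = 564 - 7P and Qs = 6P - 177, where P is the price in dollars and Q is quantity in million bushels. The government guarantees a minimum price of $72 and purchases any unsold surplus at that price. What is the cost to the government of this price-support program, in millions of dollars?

Without the control the market clears where 564 - 7P = 6P - 177, i.e. P* = 57 and Q* = 165.
Since 72 > 57, the floor is binding.
At P = 72: Qd = 564 - 7·72 = 60 and Qs = 6·72 - 177 = 255.
Surplus = Qs - Qd = 195.
Government expenditure = surplus × support price = 195 × 72 = 14040.

14040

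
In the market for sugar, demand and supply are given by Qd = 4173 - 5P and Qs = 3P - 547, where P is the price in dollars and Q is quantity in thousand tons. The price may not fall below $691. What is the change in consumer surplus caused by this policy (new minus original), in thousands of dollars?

-98020.5

Equilibrium: 4173 - 5P = 3P - 547, so 4720 = 8P and P* = 590, Q* = 1223.
Because the floor (691) lies above the market-clearing price, it is binding.
At P = 691: Qd = 4173 - 5·691 = 718 and Qs = 3·691 - 547 = 1526.
Consumer surplus without the control is ½ · (834.6 - 590) · 1223 = 149572.9.
With the floor, consumers buy 718 units at 691, so CS = ½ · (834.6 - 691) · 718 = 51552.4.
Change in consumer surplus = 51552.4 - 149572.9 = -98020.5.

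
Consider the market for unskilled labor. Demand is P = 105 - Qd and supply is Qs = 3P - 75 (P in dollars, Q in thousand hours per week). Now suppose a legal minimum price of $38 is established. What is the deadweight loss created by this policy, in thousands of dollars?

Rearranging demand gives Qd = 105 - P. In a free market, 105 - P = 3P - 75 gives the equilibrium P* = 45, Q* = 60.
Since 38 is below P* = 45, the floor does not bind and the free-market outcome prevails.
Since the control does not bind, no trades are prevented and deadweight loss is zero.

0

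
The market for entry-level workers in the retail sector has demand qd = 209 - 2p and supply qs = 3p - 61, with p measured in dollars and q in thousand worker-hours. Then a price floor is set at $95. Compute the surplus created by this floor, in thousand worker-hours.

Setting quantity demanded equal to quantity supplied, 209 - 2p = 3p - 61, gives p* = 54 and q* = 101.
Since 95 > 54, the floor is binding.
At p = 95: qd = 209 - 2·95 = 19 and qs = 3·95 - 61 = 224.
Surplus = qs - qd = 224 - 19 = 205.

205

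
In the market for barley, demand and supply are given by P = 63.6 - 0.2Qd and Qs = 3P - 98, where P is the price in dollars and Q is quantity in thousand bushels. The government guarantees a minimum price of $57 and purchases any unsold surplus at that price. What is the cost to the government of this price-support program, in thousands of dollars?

Rearranging demand gives Qd = 318 - 5P. Setting quantity demanded equal to quantity supplied, 318 - 5P = 3P - 98, gives P* = 52 and Q* = 58.
Since 57 > 52, the floor is binding.
At P = 57: Qd = 318 - 5·57 = 33 and Qs = 3·57 - 98 = 73.
Surplus = Qs - Qd = 40.
Government expenditure = surplus × support price = 40 × 57 = 2280.

2280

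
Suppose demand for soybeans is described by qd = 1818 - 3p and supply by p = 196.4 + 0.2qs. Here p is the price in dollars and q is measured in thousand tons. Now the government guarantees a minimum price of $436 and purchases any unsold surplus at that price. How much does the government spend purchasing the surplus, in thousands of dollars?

Rearranging supply gives qs = 5p - 982. Equilibrium: 1818 - 3p = 5p - 982, so 2800 = 8p and p* = 350, q* = 768.
Because the floor (436) lies above the market-clearing price, it is binding.
At p = 436: qd = 1818 - 3·436 = 510 and qs = 5·436 - 982 = 1198.
Surplus = qs - qd = 688.
Government expenditure = surplus × support price = 688 × 436 = 299968.

299968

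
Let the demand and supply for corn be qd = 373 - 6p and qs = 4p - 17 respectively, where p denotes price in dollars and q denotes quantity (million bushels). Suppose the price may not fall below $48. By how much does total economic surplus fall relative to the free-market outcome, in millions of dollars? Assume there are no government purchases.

607.5

Setting quantity demanded equal to quantity supplied, 373 - 6p = 4p - 17, gives p* = 39 and q* = 139.
Since 48 > 39, the floor is binding.
At p = 48: qd = 373 - 6·48 = 85 and qs = 4·48 - 17 = 175.
Quantity traded falls to 85. At q = 85 the demand price is (373 - 85)/6 = 48 and the supply price is (17 + 85)/4 = 25.5.
Deadweight loss = ½ · (48 - 25.5) · (139 - 85) = ½ · 22.5 · 54 = 607.5.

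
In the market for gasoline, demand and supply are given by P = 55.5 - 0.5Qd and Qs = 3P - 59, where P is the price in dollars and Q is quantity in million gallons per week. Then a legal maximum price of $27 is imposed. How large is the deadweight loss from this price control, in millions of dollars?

Rearranging demand gives Qd = 111 - 2P. Equilibrium: 111 - 2P = 3P - 59, so 170 = 5P and P* = 34, Q* = 43.
The ceiling of 27 is below the equilibrium price 34, so it binds.
At P = 27: Qd = 111 - 2·27 = 57 and Qs = 3·27 - 59 = 22.
Quantity traded falls to 22. At Q = 22 the demand price is (111 - 22)/2 = 44.5 and the supply price is (59 + 22)/3 = 27.
Deadweight loss = ½ · (44.5 - 27) · (43 - 22) = ½ · 17.5 · 21 = 183.75.

183.75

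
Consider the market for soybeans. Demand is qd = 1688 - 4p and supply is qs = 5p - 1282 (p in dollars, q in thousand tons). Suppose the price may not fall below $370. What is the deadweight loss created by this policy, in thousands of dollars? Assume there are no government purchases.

Without the control the market clears where 1688 - 4p = 5p - 1282, i.e. p* = 330 and q* = 368.
The floor of 370 is above the equilibrium price 330, so it binds.
At p = 370: qd = 1688 - 4·370 = 208 and qs = 5·370 - 1282 = 568.
Quantity traded falls to 208. At q = 208 the demand price is (1688 - 208)/4 = 370 and the supply price is (1282 + 208)/5 = 298.
Deadweight loss = ½ · (370 - 298) · (368 - 208) = ½ · 72 · 160 = 5760.

5760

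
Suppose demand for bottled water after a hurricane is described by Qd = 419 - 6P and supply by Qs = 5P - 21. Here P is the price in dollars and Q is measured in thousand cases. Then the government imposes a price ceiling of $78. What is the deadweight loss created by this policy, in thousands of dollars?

Setting quantity demanded equal to quantity supplied, 419 - 6P = 5P - 21, gives P* = 40 and Q* = 179.
Since 78 is above P* = 40, the ceiling does not bind and the free-market outcome prevails.
Since the control does not bind, no trades are prevented and deadweight loss is zero.

0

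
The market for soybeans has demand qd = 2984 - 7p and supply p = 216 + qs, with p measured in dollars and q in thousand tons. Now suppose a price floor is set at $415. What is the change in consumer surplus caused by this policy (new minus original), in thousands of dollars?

Rearranging supply gives qs = p - 216. In a free market, 2984 - 7p = p - 216 gives the equilibrium p* = 400, q* = 184.
Because the floor (415) lies above the market-clearing price, it is binding.
At p = 415: qd = 2984 - 7·415 = 79 and qs = 415 - 216 = 199.
Consumer surplus without the control is ½ · (2984/7 - 400) · 184 = 16928/7.
With the floor, consumers buy 79 units at 415, so CS = ½ · (2984/7 - 415) · 79 = 6241/14.
Change in consumer surplus = 6241/14 - 16928/7 = -1972.5.

-1972.5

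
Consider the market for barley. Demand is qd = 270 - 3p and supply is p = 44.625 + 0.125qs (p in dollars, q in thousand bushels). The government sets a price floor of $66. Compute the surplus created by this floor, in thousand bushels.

Rearranging supply gives qs = 8p - 357. Equilibrium: 270 - 3p = 8p - 357, so 627 = 11p and p* = 57, q* = 99.
Since 66 > 57, the floor is binding.
At p = 66: qd = 270 - 3·66 = 72 and qs = 8·66 - 357 = 171.
Surplus = qs - qd = 171 - 72 = 99.

99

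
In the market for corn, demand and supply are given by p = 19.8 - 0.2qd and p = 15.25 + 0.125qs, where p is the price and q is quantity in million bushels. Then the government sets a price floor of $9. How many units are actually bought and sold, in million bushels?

Rearranging demand gives qd = 99 - 5p; rearranging supply gives qs = 8p - 122. In a free market, 99 - 5p = 8p - 122 gives the equilibrium p* = 17, q* = 14.
Since 9 is below p* = 17, the floor does not bind and the free-market outcome prevails.

14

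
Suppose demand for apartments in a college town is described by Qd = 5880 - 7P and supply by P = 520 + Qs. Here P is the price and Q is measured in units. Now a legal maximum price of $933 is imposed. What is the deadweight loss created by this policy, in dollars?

Rearranging supply gives Qs = P - 520. Setting quantity demanded equal to quantity supplied, 5880 - 7P = P - 520, gives P* = 800 and Q* = 280.
The ceiling of 933 is above the equilibrium price 800, so it is not binding; the market clears at P* = 800, Q* = 280.
Since the control does not bind, no trades are prevented and deadweight loss is zero.

0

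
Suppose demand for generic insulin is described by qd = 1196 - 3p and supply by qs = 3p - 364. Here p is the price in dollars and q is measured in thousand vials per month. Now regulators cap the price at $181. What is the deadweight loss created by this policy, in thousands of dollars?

18723

Without the control the market clears where 1196 - 3p = 3p - 364, i.e. p* = 260 and q* = 416.
Because the ceiling (181) lies below the market-clearing price, it is binding.
At p = 181: qd = 1196 - 3·181 = 653 and qs = 3·181 - 364 = 179.
Quantity traded falls to 179. At q = 179 the demand price is (1196 - 179)/3 = 339 and the supply price is (364 + 179)/3 = 181.
Deadweight loss = ½ · (339 - 181) · (416 - 179) = ½ · 158 · 237 = 18723.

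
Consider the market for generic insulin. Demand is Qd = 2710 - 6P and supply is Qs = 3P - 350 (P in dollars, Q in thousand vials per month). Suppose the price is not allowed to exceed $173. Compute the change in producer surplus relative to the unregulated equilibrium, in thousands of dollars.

In a free market, 2710 - 6P = 3P - 350 gives the equilibrium P* = 340, Q* = 670.
Since 173 < 340, the ceiling is binding.
At P = 173: Qd = 2710 - 6·173 = 1672 and Qs = 3·173 - 350 = 169.
Producer surplus without the control is ½ · (340 - 350/3) · 670 = 224450/3.
With the ceiling, producers sell 169 units at 173, so PS = ½ · (173 - 350/3) · 169 = 28561/6.
Change in producer surplus = 28561/6 - 224450/3 = -70056.5.

-70056.5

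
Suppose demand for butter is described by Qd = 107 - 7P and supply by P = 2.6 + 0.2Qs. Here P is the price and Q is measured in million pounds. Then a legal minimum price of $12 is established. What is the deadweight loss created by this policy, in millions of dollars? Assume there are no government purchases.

Rearranging supply gives Qs = 5P - 13. Equilibrium: 107 - 7P = 5P - 13, so 120 = 12P and P* = 10, Q* = 37.
The floor of 12 is above the equilibrium price 10, so it binds.
At P = 12: Qd = 107 - 7·12 = 23 and Qs = 5·12 - 13 = 47.
Quantity traded falls to 23. At Q = 23 the demand price is (107 - 23)/7 = 12 and the supply price is (13 + 23)/5 = 7.2.
Deadweight loss = ½ · (12 - 7.2) · (37 - 23) = ½ · 4.8 · 14 = 33.6.

33.6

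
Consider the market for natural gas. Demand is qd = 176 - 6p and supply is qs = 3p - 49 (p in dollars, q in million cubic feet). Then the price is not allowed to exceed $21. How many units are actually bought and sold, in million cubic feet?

Without the control the market clears where 176 - 6p = 3p - 49, i.e. p* = 25 and q* = 26.
Because the ceiling (21) lies below the market-clearing price, it is binding.
At p = 21: qd = 176 - 6·21 = 50 and qs = 3·21 - 49 = 14.
The quantity actually transacted is the short side, supply: 14.

14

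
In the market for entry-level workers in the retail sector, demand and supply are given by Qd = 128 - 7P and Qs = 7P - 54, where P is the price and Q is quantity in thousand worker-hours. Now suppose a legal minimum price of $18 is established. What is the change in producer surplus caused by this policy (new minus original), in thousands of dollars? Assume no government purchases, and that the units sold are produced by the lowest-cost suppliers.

-77.5

Setting quantity demanded equal to quantity supplied, 128 - 7P = 7P - 54, gives P* = 13 and Q* = 37.
The floor of 18 is above the equilibrium price 13, so it binds.
At P = 18: Qd = 128 - 7·18 = 2 and Qs = 7·18 - 54 = 72.
Producer surplus without the control is ½ · (13 - 54/7) · 37 = 1369/14.
With the floor, 2 units are sold at 18. The supply price at Q = 2 is 8, so PS = ½ · [(18 - 54/7) + (18 - 8)] · 2 = 142/7.
Change in producer surplus = 142/7 - 1369/14 = -77.5.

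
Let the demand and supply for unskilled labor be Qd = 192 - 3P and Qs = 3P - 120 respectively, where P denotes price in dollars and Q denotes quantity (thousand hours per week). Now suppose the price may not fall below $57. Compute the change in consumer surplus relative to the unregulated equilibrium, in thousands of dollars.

-142.5

Setting quantity demanded equal to quantity supplied, 192 - 3P = 3P - 120, gives P* = 52 and Q* = 36.
Because the floor (57) lies above the market-clearing price, it is binding.
At P = 57: Qd = 192 - 3·57 = 21 and Qs = 3·57 - 120 = 51.
Consumer surplus without the control is ½ · (64 - 52) · 36 = 216.
With the floor, consumers buy 21 units at 57, so CS = ½ · (64 - 57) · 21 = 73.5.
Change in consumer surplus = 73.5 - 216 = -142.5.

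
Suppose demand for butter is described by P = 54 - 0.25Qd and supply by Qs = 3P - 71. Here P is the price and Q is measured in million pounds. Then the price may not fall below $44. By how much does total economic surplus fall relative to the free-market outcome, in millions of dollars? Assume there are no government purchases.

Rearranging demand gives Qd = 216 - 4P. Without the control the market clears where 216 - 4P = 3P - 71, i.e. P* = 41 and Q* = 52.
Since 44 > 41, the floor is binding.
At P = 44: Qd = 216 - 4·44 = 40 and Qs = 3·44 - 71 = 61.
Quantity traded falls to 40. At Q = 40 the demand price is (216 - 40)/4 = 44 and the supply price is (71 + 40)/3 = 37.
Deadweight loss = ½ · (44 - 37) · (52 - 40) = ½ · 7 · 12 = 42.

42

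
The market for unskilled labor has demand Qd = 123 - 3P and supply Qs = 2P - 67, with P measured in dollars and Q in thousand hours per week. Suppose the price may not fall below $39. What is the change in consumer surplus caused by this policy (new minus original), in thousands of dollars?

-7.5

Without the control the market clears where 123 - 3P = 2P - 67, i.e. P* = 38 and Q* = 9.
The floor of 39 is above the equilibrium price 38, so it binds.
At P = 39: Qd = 123 - 3·39 = 6 and Qs = 2·39 - 67 = 11.
Consumer surplus without the control is ½ · (41 - 38) · 9 = 13.5.
With the floor, consumers buy 6 units at 39, so CS = ½ · (41 - 39) · 6 = 6.
Change in consumer surplus = 6 - 13.5 = -7.5.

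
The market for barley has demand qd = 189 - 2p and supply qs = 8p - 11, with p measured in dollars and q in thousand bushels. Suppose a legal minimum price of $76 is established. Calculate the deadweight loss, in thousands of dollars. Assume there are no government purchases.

Equilibrium: 189 - 2p = 8p - 11, so 200 = 10p and p* = 20, q* = 149.
Since 76 > 20, the floor is binding.
At p = 76: qd = 189 - 2·76 = 37 and qs = 8·76 - 11 = 597.
Quantity traded falls to 37. At q = 37 the demand price is (189 - 37)/2 = 76 and the supply price is (11 + 37)/8 = 6.
Deadweight loss = ½ · (76 - 6) · (149 - 37) = ½ · 70 · 112 = 3920.

3920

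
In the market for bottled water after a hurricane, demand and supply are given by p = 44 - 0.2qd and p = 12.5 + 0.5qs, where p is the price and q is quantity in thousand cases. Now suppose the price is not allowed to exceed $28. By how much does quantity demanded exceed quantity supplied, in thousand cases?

Rearranging demand gives qd = 220 - 5p; rearranging supply gives qs = 2p - 25. In a free market, 220 - 5p = 2p - 25 gives the equilibrium p* = 35, q* = 45.
The ceiling of 28 is below the equilibrium price 35, so it binds.
At p = 28: qd = 220 - 5·28 = 80 and qs = 2·28 - 25 = 31.
Shortage = qd - qs = 80 - 31 = 49.

49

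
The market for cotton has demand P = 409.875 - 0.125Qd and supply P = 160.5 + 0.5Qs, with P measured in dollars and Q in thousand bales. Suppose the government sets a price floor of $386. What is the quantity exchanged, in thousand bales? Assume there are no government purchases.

191

Rearranging demand gives Qd = 3279 - 8P; rearranging supply gives Qs = 2P - 321. Without the control the market clears where 3279 - 8P = 2P - 321, i.e. P* = 360 and Q* = 399.
Since 386 > 360, the floor is binding.
At P = 386: Qd = 3279 - 8·386 = 191 and Qs = 2·386 - 321 = 451.
The quantity actually transacted is the short side, demand: 191.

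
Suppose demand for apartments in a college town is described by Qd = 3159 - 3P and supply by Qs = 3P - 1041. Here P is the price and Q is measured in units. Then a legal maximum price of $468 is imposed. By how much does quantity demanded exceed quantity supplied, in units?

Setting quantity demanded equal to quantity supplied, 3159 - 3P = 3P - 1041, gives P* = 700 and Q* = 1059.
Because the ceiling (468) lies below the market-clearing price, it is binding.
At P = 468: Qd = 3159 - 3·468 = 1755 and Qs = 3·468 - 1041 = 363.
Shortage = Qd - Qs = 1755 - 363 = 1392.

1392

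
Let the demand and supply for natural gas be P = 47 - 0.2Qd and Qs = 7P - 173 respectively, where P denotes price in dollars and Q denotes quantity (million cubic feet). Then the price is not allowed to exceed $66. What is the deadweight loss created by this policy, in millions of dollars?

0

Rearranging demand gives Qd = 235 - 5P. Without the control the market clears where 235 - 5P = 7P - 173, i.e. P* = 34 and Q* = 65.
Since 66 is above P* = 34, the ceiling does not bind and the free-market outcome prevails.
Since the control does not bind, no trades are prevented and deadweight loss is zero.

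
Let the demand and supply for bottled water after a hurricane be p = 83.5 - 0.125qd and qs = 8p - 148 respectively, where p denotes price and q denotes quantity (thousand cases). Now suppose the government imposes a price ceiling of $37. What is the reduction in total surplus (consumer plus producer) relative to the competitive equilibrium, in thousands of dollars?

1568

Rearranging demand gives qd = 668 - 8p. Equilibrium: 668 - 8p = 8p - 148, so 816 = 16p and p* = 51, q* = 260.
Because the ceiling (37) lies below the market-clearing price, it is binding.
At p = 37: qd = 668 - 8·37 = 372 and qs = 8·37 - 148 = 148.
Quantity traded falls to 148. At q = 148 the demand price is (668 - 148)/8 = 65 and the supply price is (148 + 148)/8 = 37.
Deadweight loss = ½ · (65 - 37) · (260 - 148) = ½ · 28 · 112 = 1568.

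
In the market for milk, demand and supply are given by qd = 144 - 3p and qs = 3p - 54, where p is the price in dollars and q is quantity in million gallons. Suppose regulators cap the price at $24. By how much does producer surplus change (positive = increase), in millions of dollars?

Equilibrium: 144 - 3p = 3p - 54, so 198 = 6p and p* = 33, q* = 45.
Because the ceiling (24) lies below the market-clearing price, it is binding.
At p = 24: qd = 144 - 3·24 = 72 and qs = 3·24 - 54 = 18.
Producer surplus without the control is ½ · (33 - 18) · 45 = 337.5.
With the ceiling, producers sell 18 units at 24, so PS = ½ · (24 - 18) · 18 = 54.
Change in producer surplus = 54 - 337.5 = -283.5.

-283.5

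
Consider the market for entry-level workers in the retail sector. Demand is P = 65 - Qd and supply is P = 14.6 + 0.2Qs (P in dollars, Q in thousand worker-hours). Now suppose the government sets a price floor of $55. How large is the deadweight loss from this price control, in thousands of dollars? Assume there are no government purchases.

614.4

Rearranging demand gives Qd = 65 - P; rearranging supply gives Qs = 5P - 73. Without the control the market clears where 65 - P = 5P - 73, i.e. P* = 23 and Q* = 42.
Since 55 > 23, the floor is binding.
At P = 55: Qd = 65 - 55 = 10 and Qs = 5·55 - 73 = 202.
Quantity traded falls to 10. At Q = 10 the demand price is 65 - 10 = 55 and the supply price is (73 + 10)/5 = 16.6.
Deadweight loss = ½ · (55 - 16.6) · (42 - 10) = ½ · 38.4 · 32 = 614.4.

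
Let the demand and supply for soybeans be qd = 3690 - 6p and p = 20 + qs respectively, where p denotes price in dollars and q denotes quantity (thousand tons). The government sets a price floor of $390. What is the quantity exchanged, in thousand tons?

510

Rearranging supply gives qs = p - 20. Equilibrium: 3690 - 6p = p - 20, so 3710 = 7p and p* = 530, q* = 510.
The floor of 390 is below the equilibrium price 530, so it is not binding; the market clears at p* = 530, q* = 510.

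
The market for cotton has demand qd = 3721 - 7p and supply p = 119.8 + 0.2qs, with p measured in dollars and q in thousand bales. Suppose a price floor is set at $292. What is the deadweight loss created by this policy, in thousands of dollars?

Rearranging supply gives qs = 5p - 599. In a free market, 3721 - 7p = 5p - 599 gives the equilibrium p* = 360, q* = 1201.
Since 292 is below p* = 360, the floor does not bind and the free-market outcome prevails.
Since the control does not bind, no trades are prevented and deadweight loss is zero.

0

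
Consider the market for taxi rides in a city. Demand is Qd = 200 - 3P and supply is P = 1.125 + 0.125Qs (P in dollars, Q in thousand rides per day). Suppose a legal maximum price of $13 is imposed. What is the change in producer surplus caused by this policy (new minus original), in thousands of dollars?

Rearranging supply gives Qs = 8P - 9. Setting quantity demanded equal to quantity supplied, 200 - 3P = 8P - 9, gives P* = 19 and Q* = 143.
Because the ceiling (13) lies below the market-clearing price, it is binding.
At P = 13: Qd = 200 - 3·13 = 161 and Qs = 8·13 - 9 = 95.
Producer surplus without the control is ½ · (19 - 1.125) · 143 = 1278.0625.
With the ceiling, producers sell 95 units at 13, so PS = ½ · (13 - 1.125) · 95 = 564.0625.
Change in producer surplus = 564.0625 - 1278.0625 = -714.

-714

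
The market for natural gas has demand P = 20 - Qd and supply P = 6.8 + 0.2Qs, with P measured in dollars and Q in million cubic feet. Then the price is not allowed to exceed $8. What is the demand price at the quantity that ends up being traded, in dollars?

14

Rearranging demand gives Qd = 20 - P; rearranging supply gives Qs = 5P - 34. Setting quantity demanded equal to quantity supplied, 20 - P = 5P - 34, gives P* = 9 and Q* = 11.
Since 8 < 9, the ceiling is binding.
At P = 8: Qd = 20 - 8 = 12 and Qs = 5·8 - 34 = 6.
Only 6 units reach the market. On the demand curve, the marginal buyer's willingness to pay at Q = 6 is (20 - 6) = 14.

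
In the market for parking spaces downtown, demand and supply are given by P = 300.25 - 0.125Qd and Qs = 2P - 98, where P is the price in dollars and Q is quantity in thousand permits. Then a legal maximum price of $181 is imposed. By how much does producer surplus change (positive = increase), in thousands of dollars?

Rearranging demand gives Qd = 2402 - 8P. Setting quantity demanded equal to quantity supplied, 2402 - 8P = 2P - 98, gives P* = 250 and Q* = 402.
Because the ceiling (181) lies below the market-clearing price, it is binding.
At P = 181: Qd = 2402 - 8·181 = 954 and Qs = 2·181 - 98 = 264.
Producer surplus without the control is ½ · (250 - 49) · 402 = 40401.
With the ceiling, producers sell 264 units at 181, so PS = ½ · (181 - 49) · 264 = 17424.
Change in producer surplus = 17424 - 40401 = -22977.

-22977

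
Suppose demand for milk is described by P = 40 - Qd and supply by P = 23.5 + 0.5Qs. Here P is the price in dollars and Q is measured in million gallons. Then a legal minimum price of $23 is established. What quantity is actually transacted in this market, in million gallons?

11

Rearranging demand gives Qd = 40 - P; rearranging supply gives Qs = 2P - 47. Without the control the market clears where 40 - P = 2P - 47, i.e. P* = 29 and Q* = 11.
Since 23 is below P* = 29, the floor does not bind and the free-market outcome prevails.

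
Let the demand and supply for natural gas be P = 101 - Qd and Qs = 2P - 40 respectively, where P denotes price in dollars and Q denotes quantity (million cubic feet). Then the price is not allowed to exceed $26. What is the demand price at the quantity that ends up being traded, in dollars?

Rearranging demand gives Qd = 101 - P. Equilibrium: 101 - P = 2P - 40, so 141 = 3P and P* = 47, Q* = 54.
Because the ceiling (26) lies below the market-clearing price, it is binding.
At P = 26: Qd = 101 - 26 = 75 and Qs = 2·26 - 40 = 12.
Only 12 units reach the market. On the demand curve, the marginal buyer's willingness to pay at Q = 12 is (101 - 12) = 89.

89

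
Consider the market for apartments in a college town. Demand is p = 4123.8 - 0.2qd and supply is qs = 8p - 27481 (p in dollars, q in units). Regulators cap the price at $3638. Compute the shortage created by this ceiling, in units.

806

Rearranging demand gives qd = 20619 - 5p. In a free market, 20619 - 5p = 8p - 27481 gives the equilibrium p* = 3700, q* = 2119.
The ceiling of 3638 is below the equilibrium price 3700, so it binds.
At p = 3638: qd = 20619 - 5·3638 = 2429 and qs = 8·3638 - 27481 = 1623.
Shortage = qd - qs = 2429 - 1623 = 806.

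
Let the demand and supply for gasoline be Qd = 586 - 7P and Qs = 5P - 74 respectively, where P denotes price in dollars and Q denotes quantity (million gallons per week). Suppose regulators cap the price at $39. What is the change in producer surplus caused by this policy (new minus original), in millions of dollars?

-2576

Without the control the market clears where 586 - 7P = 5P - 74, i.e. P* = 55 and Q* = 201.
The ceiling of 39 is below the equilibrium price 55, so it binds.
At P = 39: Qd = 586 - 7·39 = 313 and Qs = 5·39 - 74 = 121.
Producer surplus without the control is ½ · (55 - 14.8) · 201 = 4040.1.
With the ceiling, producers sell 121 units at 39, so PS = ½ · (39 - 14.8) · 121 = 1464.1.
Change in producer surplus = 1464.1 - 4040.1 = -2576.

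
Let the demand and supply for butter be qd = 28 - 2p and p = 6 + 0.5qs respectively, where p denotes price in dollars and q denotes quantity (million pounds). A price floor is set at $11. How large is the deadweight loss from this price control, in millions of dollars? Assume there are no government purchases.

Rearranging supply gives qs = 2p - 12. Without the control the market clears where 28 - 2p = 2p - 12, i.e. p* = 10 and q* = 8.
Because the floor (11) lies above the market-clearing price, it is binding.
At p = 11: qd = 28 - 2·11 = 6 and qs = 2·11 - 12 = 10.
Quantity traded falls to 6. At q = 6 the demand price is (28 - 6)/2 = 11 and the supply price is (12 + 6)/2 = 9.
Deadweight loss = ½ · (11 - 9) · (8 - 6) = ½ · 2 · 2 = 2.

2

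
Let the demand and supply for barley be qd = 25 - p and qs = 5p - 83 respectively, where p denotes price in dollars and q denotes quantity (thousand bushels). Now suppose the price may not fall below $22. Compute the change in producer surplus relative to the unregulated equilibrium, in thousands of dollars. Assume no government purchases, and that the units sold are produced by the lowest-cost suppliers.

In a free market, 25 - p = 5p - 83 gives the equilibrium p* = 18, q* = 7.
Because the floor (22) lies above the market-clearing price, it is binding.
At p = 22: qd = 25 - 22 = 3 and qs = 5·22 - 83 = 27.
Producer surplus without the control is ½ · (18 - 16.6) · 7 = 4.9.
With the floor, 3 units are sold at 22. The supply price at q = 3 is 17.2, so PS = ½ · [(22 - 16.6) + (22 - 17.2)] · 3 = 15.3.
Change in producer surplus = 15.3 - 4.9 = 10.4.

10.4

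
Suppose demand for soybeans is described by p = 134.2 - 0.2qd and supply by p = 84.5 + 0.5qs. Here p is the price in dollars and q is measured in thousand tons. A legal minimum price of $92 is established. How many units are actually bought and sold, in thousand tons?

71

Rearranging demand gives qd = 671 - 5p; rearranging supply gives qs = 2p - 169. Equilibrium: 671 - 5p = 2p - 169, so 840 = 7p and p* = 120, q* = 71.
The floor of 92 is below the equilibrium price 120, so it is not binding; the market clears at p* = 120, q* = 71.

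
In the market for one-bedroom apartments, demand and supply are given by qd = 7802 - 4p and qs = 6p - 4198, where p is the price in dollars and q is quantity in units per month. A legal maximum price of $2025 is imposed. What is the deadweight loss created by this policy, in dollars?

Equilibrium: 7802 - 4p = 6p - 4198, so 12000 = 10p and p* = 1200, q* = 3002.
Since 2025 is above p* = 1200, the ceiling does not bind and the free-market outcome prevails.
Since the control does not bind, no trades are prevented and deadweight loss is zero.

0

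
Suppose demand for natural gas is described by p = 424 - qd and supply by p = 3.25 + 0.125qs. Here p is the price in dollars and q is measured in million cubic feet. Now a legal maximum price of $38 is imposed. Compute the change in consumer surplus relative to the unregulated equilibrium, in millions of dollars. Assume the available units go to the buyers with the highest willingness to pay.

-1272

Rearranging demand gives qd = 424 - p; rearranging supply gives qs = 8p - 26. In a free market, 424 - p = 8p - 26 gives the equilibrium p* = 50, q* = 374.
Since 38 < 50, the ceiling is binding.
At p = 38: qd = 424 - 38 = 386 and qs = 8·38 - 26 = 278.
Consumer surplus without the control is ½ · (424 - 50) · 374 = 69938.
With the ceiling, 278 units are sold at 38 (assume they go to the highest-value buyers). The demand price at q = 278 is 146, so CS = ½ · [(424 - 38) + (146 - 38)] · 278 = 68666.
Change in consumer surplus = 68666 - 69938 = -1272.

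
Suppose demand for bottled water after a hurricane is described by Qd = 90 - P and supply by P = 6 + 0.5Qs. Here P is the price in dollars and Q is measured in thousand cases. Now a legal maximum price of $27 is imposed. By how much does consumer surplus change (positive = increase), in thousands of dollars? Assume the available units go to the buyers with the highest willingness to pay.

Rearranging supply gives Qs = 2P - 12. Setting quantity demanded equal to quantity supplied, 90 - P = 2P - 12, gives P* = 34 and Q* = 56.
Because the ceiling (27) lies below the market-clearing price, it is binding.
At P = 27: Qd = 90 - 27 = 63 and Qs = 2·27 - 12 = 42.
Consumer surplus without the control is ½ · (90 - 34) · 56 = 1568.
With the ceiling, 42 units are sold at 27 (assume they go to the highest-value buyers). The demand price at Q = 42 is 48, so CS = ½ · [(90 - 27) + (48 - 27)] · 42 = 1764.
Change in consumer surplus = 1764 - 1568 = 196.

196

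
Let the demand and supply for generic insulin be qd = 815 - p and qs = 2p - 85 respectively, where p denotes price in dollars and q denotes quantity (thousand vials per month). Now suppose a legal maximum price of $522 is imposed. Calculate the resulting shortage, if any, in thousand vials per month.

0

Setting quantity demanded equal to quantity supplied, 815 - p = 2p - 85, gives p* = 300 and q* = 515.
The ceiling of 522 is above the equilibrium price 300, so it is not binding; the market clears at p* = 300, q* = 515.
Since the control does not bind, there is no shortage.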